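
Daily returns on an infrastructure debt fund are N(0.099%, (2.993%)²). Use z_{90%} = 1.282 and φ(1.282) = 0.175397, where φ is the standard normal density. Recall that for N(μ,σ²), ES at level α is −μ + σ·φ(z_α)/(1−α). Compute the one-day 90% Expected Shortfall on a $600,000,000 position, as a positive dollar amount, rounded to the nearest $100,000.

$30,900,000

Tail multiplier: φ(z)/(1−α) = 0.175397 / 0.1 = 1.754.
ES = −(0.099%) + 2.993% × 1.754 = 5.151%.
On $600,000,000: 0.05151 × $600,000,000 = $30,906,000.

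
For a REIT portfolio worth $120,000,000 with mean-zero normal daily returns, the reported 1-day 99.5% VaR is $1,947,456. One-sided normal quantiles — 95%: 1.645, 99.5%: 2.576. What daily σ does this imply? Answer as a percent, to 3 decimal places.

VaR as a fraction: $1,947,456 / $120,000,000 = 1.623%.
σ = VaR / z = 1.623% / 2.576 = 0.630%.

0.630%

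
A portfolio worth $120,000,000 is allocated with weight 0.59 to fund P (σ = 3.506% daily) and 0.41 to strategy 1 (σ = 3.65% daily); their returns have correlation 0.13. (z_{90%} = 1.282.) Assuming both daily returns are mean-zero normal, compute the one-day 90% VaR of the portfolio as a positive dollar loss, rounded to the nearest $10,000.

$4,160,000

σ_p² = 0.59²·3.506² + 0.41²·3.65² + 2·0.13·0.59·0.41·3.506·3.65 = 7.3232 (%²).
σ_p = √7.3232 = 2.706%.
VaR = 1.282 × 2.706% = 3.469%; on $120,000,000 that is $4,162,800.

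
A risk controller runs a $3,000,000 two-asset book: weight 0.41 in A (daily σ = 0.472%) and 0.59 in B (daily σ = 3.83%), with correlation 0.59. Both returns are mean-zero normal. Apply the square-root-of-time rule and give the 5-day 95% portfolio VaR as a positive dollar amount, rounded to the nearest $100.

σ_p = √(0.41²·0.472² + 0.59²·3.83² + 2·0.59·0.41·0.59·0.472·3.83) = 2.379%.
σ_{5d} = 2.379% × √5 = 5.320%.
z(95%) = 1.645.
VaR = 1.645 × 5.320% = 8.751%; on $3,000,000 that is $262,530.

$262,500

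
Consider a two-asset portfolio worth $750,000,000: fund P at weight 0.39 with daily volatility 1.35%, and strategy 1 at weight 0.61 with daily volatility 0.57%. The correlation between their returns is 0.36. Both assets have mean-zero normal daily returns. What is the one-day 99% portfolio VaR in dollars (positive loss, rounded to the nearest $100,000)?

σ_p² = 0.39²·1.35² + 0.61²·0.57² + 2·0.36·0.39·0.61·1.35·0.57 = 0.5299 (%²).
σ_p = √0.5299 = 0.728%.
At 99%, z = 2.326.
VaR = 2.326 × 0.728% = 1.693%; on $750,000,000 that is $12,697,500.

$12,700,000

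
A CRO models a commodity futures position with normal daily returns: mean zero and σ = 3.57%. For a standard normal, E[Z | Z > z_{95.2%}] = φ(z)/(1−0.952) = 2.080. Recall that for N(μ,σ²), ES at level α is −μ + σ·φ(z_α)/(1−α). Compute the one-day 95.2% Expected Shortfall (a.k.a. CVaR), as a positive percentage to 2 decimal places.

7.43%

ES = 3.57% × 2.080 = 7.426%.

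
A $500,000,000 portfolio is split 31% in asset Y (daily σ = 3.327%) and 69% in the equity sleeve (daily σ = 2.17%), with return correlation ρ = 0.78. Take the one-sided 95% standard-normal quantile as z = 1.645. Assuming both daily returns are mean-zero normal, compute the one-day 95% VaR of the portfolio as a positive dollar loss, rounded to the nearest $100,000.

σ_p² = 0.31²·3.327² + 0.69²·2.17² + 2·0.78·0.31·0.69·3.327·2.17 = 5.7147 (%²).
σ_p = √5.7147 = 2.391%.
VaR = 1.645 × 2.391% = 3.933%; on $500,000,000 that is $19,665,000.

$19,700,000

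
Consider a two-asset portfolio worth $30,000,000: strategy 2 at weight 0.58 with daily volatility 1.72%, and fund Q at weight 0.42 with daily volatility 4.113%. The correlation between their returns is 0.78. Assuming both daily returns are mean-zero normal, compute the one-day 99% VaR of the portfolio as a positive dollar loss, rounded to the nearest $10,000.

$1,800,000

σ_p² = 0.58²·1.72² + 0.42²·4.113² + 2·0.78·0.58·0.42·1.72·4.113 = 6.6677 (%²).
σ_p = √6.6677 = 2.582%.
At 99%, z = 2.326.
VaR = 2.326 × 2.582% = 6.006%; on $30,000,000 that is $1,801,800.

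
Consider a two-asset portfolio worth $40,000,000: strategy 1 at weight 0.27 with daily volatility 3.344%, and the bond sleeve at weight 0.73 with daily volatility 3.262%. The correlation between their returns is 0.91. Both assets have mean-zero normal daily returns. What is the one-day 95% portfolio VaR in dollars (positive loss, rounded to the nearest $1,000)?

$2,122,000

σ_p² = 0.27²·3.344² + 0.73²·3.262² + 2·0.91·0.27·0.73·3.344·3.262 = 10.3986 (%²).
σ_p = √10.3986 = 3.225%.
At 95%, z = 1.645.
VaR = 1.645 × 3.225% = 5.305%; on $40,000,000 that is $2,122,000.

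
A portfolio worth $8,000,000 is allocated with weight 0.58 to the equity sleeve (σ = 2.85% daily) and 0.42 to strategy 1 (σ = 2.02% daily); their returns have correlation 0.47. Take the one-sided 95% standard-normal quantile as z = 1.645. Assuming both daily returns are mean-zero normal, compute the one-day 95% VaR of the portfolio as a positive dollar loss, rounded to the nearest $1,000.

σ_p² = 0.58²·2.85² + 0.42²·2.02² + 2·0.47·0.58·0.42·2.85·2.02 = 4.7705 (%²).
σ_p = √4.7705 = 2.184%.
VaR = 1.645 × 2.184% = 3.593%; on $8,000,000 that is $287,440.

$287,000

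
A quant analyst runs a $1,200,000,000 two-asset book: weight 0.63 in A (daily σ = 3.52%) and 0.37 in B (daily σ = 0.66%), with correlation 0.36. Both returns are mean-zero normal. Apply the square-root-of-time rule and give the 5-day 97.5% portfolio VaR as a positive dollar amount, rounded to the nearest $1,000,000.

$122,000,000

σ_p = √(0.63²·3.52² + 0.37²·0.66² + 2·0.36·0.63·0.37·3.52·0.66) = 2.317%.
σ_{5d} = 2.317% × √5 = 5.181%.
z(97.5%) = 1.960.
VaR = 1.960 × 5.181% = 10.155%; on $1,200,000,000 that is $121,860,000.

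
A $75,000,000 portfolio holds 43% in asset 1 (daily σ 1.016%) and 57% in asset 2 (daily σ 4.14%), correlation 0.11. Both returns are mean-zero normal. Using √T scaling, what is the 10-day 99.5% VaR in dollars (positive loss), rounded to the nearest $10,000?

σ_p = √(0.43²·1.016² + 0.57²·4.14² + 2·0.11·0.43·0.57·1.016·4.14) = 2.447%.
σ_{10d} = 2.447% × √10 = 7.738%.
z(99.5%) = 2.576.
VaR = 2.576 × 7.738% = 19.933%; on $75,000,000 that is $14,949,750.

$14,950,000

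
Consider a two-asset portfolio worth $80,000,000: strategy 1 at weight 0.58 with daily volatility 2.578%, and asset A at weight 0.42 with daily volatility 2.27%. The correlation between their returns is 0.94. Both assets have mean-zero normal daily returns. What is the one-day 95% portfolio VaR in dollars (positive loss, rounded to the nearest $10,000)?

σ_p² = 0.58²·2.578² + 0.42²·2.27² + 2·0.94·0.58·0.42·2.578·2.27 = 5.8248 (%²).
σ_p = √5.8248 = 2.413%.
At 95%, z = 1.645.
VaR = 1.645 × 2.413% = 3.969%; on $80,000,000 that is $3,175,200.

$3,180,000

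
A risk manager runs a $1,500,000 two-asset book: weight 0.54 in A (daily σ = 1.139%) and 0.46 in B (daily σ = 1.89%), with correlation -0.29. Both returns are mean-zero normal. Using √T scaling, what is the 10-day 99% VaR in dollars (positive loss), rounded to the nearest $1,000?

$100,000

σ_p = √(0.54²·1.139² + 0.46²·1.89² + 2·-0.29·0.54·0.46·1.139·1.89) = 0.908%.
σ_{10d} = 0.908% × √10 = 2.871%.
z(99%) = 2.326.
VaR = 2.326 × 2.871% = 6.678%; on $1,500,000 that is $100,170.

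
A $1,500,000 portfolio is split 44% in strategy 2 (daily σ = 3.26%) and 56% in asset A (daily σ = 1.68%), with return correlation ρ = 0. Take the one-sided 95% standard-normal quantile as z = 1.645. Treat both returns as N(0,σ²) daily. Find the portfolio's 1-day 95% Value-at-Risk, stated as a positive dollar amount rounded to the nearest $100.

$42,300

σ_p² = 0.44²·3.26² + 0.56²·1.68² + 2·0·0.44·0.56·3.26·1.68 = 2.9426 (%²).
σ_p = √2.9426 = 1.715%.
VaR = 1.645 × 1.715% = 2.821%; on $1,500,000 that is $42,315.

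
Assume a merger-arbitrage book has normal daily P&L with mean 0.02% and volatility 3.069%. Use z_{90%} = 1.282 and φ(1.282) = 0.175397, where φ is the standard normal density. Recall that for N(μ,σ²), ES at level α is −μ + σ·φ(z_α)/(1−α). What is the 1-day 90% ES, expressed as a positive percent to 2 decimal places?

Tail multiplier: φ(z)/(1−α) = 0.175397 / 0.1 = 1.754.
ES = −(0.02%) + 3.069% × 1.754 = 5.363%.

5.36%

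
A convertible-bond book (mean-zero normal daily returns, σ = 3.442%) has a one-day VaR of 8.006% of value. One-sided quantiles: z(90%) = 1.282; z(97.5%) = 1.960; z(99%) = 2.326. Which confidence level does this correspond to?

99%

Implied z = VaR/σ = 8.006 / 3.442 = 2.326.
This matches z(99%) = 2.326.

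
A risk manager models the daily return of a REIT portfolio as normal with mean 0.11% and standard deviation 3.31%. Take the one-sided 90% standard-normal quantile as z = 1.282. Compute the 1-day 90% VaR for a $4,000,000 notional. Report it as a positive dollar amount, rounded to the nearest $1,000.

VaR = −μ + z·σ = −(0.11%) + 1.282 × 3.31% = 4.133%.
On $4,000,000: 0.04133 × $4,000,000 = $165,320.

$165,000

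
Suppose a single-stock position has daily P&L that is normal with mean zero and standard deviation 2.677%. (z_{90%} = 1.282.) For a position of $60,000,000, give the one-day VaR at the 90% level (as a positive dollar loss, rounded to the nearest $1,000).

VaR = z·σ = 1.282 × 2.677% = 3.432%.
On $60,000,000: 0.03432 × $60,000,000 = $2,059,200.

$2,059,000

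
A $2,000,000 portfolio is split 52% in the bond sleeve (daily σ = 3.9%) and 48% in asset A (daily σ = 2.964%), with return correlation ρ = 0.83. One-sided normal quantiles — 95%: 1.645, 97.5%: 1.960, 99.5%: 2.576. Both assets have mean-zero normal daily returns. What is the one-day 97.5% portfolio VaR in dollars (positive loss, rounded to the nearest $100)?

σ_p² = 0.52²·3.9² + 0.48²·2.964² + 2·0.83·0.52·0.48·3.9·2.964 = 10.9265 (%²).
σ_p = √10.9265 = 3.306%.
VaR = 1.960 × 3.306% = 6.480%; on $2,000,000 that is $129,600.

$129,600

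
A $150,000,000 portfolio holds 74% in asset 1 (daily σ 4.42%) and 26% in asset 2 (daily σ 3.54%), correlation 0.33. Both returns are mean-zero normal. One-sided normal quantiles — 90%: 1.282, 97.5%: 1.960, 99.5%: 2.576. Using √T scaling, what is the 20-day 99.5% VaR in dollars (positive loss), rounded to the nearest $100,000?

σ_p = √(0.74²·4.42² + 0.26²·3.54² + 2·0.33·0.74·0.26·4.42·3.54) = 3.679%.
σ_{20d} = 3.679% × √20 = 16.453%.
VaR = 2.576 × 16.453% = 42.383%; on $150,000,000 that is $63,574,500.

$63,600,000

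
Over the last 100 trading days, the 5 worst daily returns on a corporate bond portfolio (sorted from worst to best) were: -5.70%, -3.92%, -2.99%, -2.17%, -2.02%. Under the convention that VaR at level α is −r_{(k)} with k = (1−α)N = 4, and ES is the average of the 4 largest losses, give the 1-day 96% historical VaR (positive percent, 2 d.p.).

k = 4; the 4th lowest return is -2.17%, so VaR = 2.17%.

2.17%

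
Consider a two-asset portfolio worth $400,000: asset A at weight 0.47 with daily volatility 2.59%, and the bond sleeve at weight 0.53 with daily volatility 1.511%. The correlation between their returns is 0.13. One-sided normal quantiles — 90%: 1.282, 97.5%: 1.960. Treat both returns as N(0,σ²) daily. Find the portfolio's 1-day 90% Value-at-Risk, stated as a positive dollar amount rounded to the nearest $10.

$7,910

σ_p² = 0.47²·2.59² + 0.53²·1.511² + 2·0.13·0.47·0.53·2.59·1.511 = 2.3766 (%²).
σ_p = √2.3766 = 1.542%.
VaR = 1.282 × 1.542% = 1.977%; on $400,000 that is $7,908.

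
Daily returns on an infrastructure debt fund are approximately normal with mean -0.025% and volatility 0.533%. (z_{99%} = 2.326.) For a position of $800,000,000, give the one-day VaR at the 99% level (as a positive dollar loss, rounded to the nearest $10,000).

VaR = −μ + z·σ = −(-0.025%) + 2.326 × 0.533% = 1.265%.
On $800,000,000: 0.01265 × $800,000,000 = $10,120,000.

$10,120,000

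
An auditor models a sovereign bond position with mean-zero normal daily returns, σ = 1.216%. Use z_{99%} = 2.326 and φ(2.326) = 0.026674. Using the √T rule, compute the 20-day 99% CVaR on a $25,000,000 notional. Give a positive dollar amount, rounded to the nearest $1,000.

σ_{20d} = 1.216% × √20 = 5.438%.
ES multiplier = φ(z)/(1−α) = 0.026674/0.01 = 2.667.
ES = 5.438% × 2.667 = 14.503%; on $25,000,000: $3,625,750.

$3,626,000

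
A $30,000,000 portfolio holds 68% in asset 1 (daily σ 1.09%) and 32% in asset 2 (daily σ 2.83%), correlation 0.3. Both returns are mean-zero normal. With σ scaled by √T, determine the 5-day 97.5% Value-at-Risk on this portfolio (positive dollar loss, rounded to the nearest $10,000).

σ_p = √(0.68²·1.09² + 0.32²·2.83² + 2·0.3·0.68·0.32·1.09·2.83) = 1.331%.
σ_{5d} = 1.331% × √5 = 2.976%.
z(97.5%) = 1.960.
VaR = 1.960 × 2.976% = 5.833%; on $30,000,000 that is $1,749,900.

$1,750,000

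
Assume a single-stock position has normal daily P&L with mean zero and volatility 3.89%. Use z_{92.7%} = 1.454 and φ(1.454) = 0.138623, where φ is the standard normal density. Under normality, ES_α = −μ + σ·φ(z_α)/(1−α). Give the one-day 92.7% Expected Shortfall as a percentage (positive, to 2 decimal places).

Tail multiplier: φ(z)/(1−α) = 0.138623 / 0.073 = 1.899.
ES = 3.89% × 1.899 = 7.387%.

7.39%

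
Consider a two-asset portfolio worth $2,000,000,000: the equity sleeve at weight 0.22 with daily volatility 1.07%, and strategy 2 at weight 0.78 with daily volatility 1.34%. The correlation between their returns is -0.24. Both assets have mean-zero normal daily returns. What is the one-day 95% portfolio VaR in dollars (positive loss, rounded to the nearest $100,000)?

$33,400,000

σ_p² = 0.22²·1.07² + 0.78²·1.34² + 2·-0.24·0.22·0.78·1.07·1.34 = 1.0298 (%²).
σ_p = √1.0298 = 1.015%.
At 95%, z = 1.645.
VaR = 1.645 × 1.015% = 1.670%; on $2,000,000,000 that is $33,400,000.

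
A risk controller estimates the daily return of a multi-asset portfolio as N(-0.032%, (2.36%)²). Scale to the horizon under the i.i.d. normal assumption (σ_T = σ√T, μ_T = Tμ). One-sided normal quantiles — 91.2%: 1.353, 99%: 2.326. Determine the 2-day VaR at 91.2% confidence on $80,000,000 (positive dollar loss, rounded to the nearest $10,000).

σ_{2d} = 2.36% × √2 = 3.338%; μ_{2d} = 2 × -0.032% = -0.064%.
VaR = −(-0.064%) + 1.353 × 3.338% = 4.580%.
On $80,000,000: 0.04580 × $80,000,000 = $3,664,000.

$3,660,000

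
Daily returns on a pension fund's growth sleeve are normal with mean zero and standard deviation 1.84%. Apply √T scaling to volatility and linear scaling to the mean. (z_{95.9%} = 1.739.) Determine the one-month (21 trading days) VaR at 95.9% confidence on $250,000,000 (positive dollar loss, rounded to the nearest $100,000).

$36,700,000

σ_{21d} = 1.84% × √21 = 8.432%.
VaR = 1.739 × 8.432% = 14.663%.
On $250,000,000: 0.14663 × $250,000,000 = $36,657,500.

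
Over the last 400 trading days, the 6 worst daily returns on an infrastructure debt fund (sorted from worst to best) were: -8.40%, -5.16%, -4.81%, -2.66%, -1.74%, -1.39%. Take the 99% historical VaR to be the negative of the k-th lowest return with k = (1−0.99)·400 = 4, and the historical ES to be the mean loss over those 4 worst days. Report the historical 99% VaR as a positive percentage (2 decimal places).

k = 4; the 4th lowest return is -2.66%, so VaR = 2.66%.

2.66%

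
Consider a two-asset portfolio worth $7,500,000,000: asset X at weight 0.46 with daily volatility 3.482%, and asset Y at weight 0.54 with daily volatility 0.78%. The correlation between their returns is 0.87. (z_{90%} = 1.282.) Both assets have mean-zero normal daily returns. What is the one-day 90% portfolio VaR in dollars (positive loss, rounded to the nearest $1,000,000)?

$190,000,000

σ_p² = 0.46²·3.482² + 0.54²·0.78² + 2·0.87·0.46·0.54·3.482·0.78 = 3.9168 (%²).
σ_p = √3.9168 = 1.979%.
VaR = 1.282 × 1.979% = 2.537%; on $7,500,000,000 that is $190,275,000.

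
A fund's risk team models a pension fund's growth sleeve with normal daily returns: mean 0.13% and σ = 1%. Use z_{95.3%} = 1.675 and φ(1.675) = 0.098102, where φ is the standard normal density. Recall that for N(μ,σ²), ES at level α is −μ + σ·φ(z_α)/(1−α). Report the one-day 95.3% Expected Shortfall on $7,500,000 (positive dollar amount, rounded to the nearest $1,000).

Tail multiplier: φ(z)/(1−α) = 0.098102 / 0.047 = 2.087.
ES = −(0.13%) + 1% × 2.087 = 1.957%.
On $7,500,000: 0.01957 × $7,500,000 = $146,775.

$147,000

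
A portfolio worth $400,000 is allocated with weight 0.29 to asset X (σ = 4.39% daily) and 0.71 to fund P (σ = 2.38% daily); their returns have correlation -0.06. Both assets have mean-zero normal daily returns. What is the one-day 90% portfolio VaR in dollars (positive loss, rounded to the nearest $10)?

$10,530

σ_p² = 0.29²·4.39² + 0.71²·2.38² + 2·-0.06·0.29·0.71·4.39·2.38 = 4.2181 (%²).
σ_p = √4.2181 = 2.054%.
At 90%, z = 1.282.
VaR = 1.282 × 2.054% = 2.633%; on $400,000 that is $10,532.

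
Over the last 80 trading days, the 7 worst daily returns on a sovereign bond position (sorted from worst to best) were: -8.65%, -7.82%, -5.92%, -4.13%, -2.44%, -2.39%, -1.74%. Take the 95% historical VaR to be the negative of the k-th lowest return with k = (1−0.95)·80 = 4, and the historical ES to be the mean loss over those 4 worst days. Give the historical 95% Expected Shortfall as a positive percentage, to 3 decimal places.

The 4 worst returns sum to -26.52%.
ES = −(-26.52%) / 4 = 6.63% ≈ 6.630%.

6.630%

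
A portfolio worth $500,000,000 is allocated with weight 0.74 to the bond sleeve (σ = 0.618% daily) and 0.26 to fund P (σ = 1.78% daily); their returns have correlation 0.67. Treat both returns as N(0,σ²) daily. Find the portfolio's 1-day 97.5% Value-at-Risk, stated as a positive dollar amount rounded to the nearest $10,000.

$8,240,000

σ_p² = 0.74²·0.618² + 0.26²·1.78² + 2·0.67·0.74·0.26·0.618·1.78 = 0.7069 (%²).
σ_p = √0.7069 = 0.841%.
At 97.5%, z = 1.960.
VaR = 1.960 × 0.841% = 1.648%; on $500,000,000 that is $8,240,000.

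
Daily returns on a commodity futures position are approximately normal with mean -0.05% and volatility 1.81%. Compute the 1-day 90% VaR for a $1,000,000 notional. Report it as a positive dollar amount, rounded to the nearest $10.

$23,700

At 90% one-sided, z = 1.282.
VaR = −μ + z·σ = −(-0.05%) + 1.282 × 1.81% = 2.370%.
On $1,000,000: 0.02370 × $1,000,000 = $23,700.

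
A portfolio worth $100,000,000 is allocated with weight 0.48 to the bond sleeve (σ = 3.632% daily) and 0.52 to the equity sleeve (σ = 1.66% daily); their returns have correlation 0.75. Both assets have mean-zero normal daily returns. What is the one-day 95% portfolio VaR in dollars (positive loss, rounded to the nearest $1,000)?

$4,043,000

σ_p² = 0.48²·3.632² + 0.52²·1.66² + 2·0.75·0.48·0.52·3.632·1.66 = 6.0417 (%²).
σ_p = √6.0417 = 2.458%.
At 95%, z = 1.645.
VaR = 1.645 × 2.458% = 4.043%; on $100,000,000 that is $4,043,000.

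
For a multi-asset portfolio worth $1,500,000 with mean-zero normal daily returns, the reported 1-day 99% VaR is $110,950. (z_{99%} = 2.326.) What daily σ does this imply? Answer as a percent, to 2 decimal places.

3.18%

VaR as a fraction: $110,950 / $1,500,000 = 7.397%.
σ = VaR / z = 7.397% / 2.326 = 3.180%.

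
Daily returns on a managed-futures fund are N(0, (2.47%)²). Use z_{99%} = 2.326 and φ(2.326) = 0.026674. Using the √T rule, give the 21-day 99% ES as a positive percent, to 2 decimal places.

σ_{21d} = 2.47% × √21 = 11.319%.
ES multiplier = φ(z)/(1−α) = 0.026674/0.01 = 2.667.
ES = 11.319% × 2.667 = 30.188%.

30.19%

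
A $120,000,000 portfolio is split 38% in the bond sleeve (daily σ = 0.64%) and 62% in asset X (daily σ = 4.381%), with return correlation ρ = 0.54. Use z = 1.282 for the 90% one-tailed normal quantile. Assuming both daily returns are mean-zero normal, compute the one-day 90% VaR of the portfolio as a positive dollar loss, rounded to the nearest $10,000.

$4,390,000

σ_p² = 0.38²·0.64² + 0.62²·4.381² + 2·0.54·0.38·0.62·0.64·4.381 = 8.1504 (%²).
σ_p = √8.1504 = 2.855%.
VaR = 1.282 × 2.855% = 3.660%; on $120,000,000 that is $4,392,000.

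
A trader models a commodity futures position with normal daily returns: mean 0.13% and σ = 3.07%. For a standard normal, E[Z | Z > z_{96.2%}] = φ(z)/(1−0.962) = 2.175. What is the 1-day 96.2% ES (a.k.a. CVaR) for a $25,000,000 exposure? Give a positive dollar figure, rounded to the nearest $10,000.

$1,640,000

ES = −(0.13%) + 3.07% × 2.175 = 6.547%.
On $25,000,000: 0.06547 × $25,000,000 = $1,636,750.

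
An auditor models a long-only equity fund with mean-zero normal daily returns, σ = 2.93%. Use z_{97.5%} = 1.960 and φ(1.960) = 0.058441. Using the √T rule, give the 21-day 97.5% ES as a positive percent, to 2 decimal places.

31.39%

σ_{21d} = 2.93% × √21 = 13.427%.
ES multiplier = φ(z)/(1−α) = 0.058441/0.025 = 2.338.
ES = 13.427% × 2.338 = 31.392%.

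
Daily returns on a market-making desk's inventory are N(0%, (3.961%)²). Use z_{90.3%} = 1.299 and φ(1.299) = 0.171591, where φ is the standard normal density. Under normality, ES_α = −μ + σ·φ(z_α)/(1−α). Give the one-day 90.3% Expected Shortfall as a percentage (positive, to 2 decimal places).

7.01%

Tail multiplier: φ(z)/(1−α) = 0.171591 / 0.097 = 1.769.
ES = 3.961% × 1.769 = 7.007%.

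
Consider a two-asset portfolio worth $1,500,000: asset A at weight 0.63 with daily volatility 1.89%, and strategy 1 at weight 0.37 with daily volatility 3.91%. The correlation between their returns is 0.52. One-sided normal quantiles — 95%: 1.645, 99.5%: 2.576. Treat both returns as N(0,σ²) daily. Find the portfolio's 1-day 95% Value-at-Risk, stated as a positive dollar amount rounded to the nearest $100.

$56,800

σ_p² = 0.63²·1.89² + 0.37²·3.91² + 2·0.52·0.63·0.37·1.89·3.91 = 5.3022 (%²).
σ_p = √5.3022 = 2.303%.
VaR = 1.645 × 2.303% = 3.788%; on $1,500,000 that is $56,820.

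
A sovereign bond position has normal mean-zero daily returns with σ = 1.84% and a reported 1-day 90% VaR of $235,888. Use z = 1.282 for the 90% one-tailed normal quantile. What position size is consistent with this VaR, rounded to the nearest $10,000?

$10,000,000

VaR as a fraction of value: z·σ = 1.282 × 1.84% = 2.35888%.
Position = $235,888 / 0.0235888 = $10,000,000.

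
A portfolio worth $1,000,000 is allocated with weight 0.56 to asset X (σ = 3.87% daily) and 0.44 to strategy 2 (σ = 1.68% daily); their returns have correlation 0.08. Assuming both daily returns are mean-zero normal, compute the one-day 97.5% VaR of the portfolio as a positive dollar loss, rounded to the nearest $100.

σ_p² = 0.56²·3.87² + 0.44²·1.68² + 2·0.08·0.56·0.44·3.87·1.68 = 5.4995 (%²).
σ_p = √5.4995 = 2.345%.
At 97.5%, z = 1.960.
VaR = 1.960 × 2.345% = 4.596%; on $1,000,000 that is $45,960.

$46,000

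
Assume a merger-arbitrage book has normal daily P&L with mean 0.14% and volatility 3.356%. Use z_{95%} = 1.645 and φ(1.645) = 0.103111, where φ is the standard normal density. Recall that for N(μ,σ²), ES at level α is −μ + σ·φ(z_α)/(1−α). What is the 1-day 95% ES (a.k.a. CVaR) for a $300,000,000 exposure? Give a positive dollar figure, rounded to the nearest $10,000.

$20,340,000

Tail multiplier: φ(z)/(1−α) = 0.103111 / 0.05 = 2.062.
ES = −(0.14%) + 3.356% × 2.062 = 6.780%.
On $300,000,000: 0.06780 × $300,000,000 = $20,340,000.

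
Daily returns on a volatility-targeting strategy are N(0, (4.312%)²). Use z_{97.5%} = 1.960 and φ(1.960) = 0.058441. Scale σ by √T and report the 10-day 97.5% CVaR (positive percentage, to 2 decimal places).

31.88%

σ_{10d} = 4.312% × √10 = 13.636%.
ES multiplier = φ(z)/(1−α) = 0.058441/0.025 = 2.338.
ES = 13.636% × 2.338 = 31.881%.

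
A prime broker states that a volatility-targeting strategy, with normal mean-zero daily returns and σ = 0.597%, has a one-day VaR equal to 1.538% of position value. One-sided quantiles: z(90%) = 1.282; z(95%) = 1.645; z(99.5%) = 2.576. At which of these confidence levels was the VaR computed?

Implied z = VaR/σ = 1.538 / 0.597 = 2.576.
This matches z(99.5%) = 2.576.

99.5%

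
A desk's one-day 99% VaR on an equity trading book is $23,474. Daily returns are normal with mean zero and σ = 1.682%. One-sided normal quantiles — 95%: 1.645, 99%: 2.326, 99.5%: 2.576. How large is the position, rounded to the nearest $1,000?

VaR as a fraction of value: z·σ = 2.326 × 1.682% = 3.91233%.
Position = $23,474 / 0.0391233 = $600,000.

$600,000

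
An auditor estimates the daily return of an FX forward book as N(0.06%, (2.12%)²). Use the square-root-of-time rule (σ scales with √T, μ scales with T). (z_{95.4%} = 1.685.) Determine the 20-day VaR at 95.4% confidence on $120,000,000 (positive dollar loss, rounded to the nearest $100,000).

$17,700,000

σ_{20d} = 2.12% × √20 = 9.481%; μ_{20d} = 20 × 0.06% = 1.200%.
VaR = −(1.200%) + 1.685 × 9.481% = 14.775%.
On $120,000,000: 0.14775 × $120,000,000 = $17,730,000.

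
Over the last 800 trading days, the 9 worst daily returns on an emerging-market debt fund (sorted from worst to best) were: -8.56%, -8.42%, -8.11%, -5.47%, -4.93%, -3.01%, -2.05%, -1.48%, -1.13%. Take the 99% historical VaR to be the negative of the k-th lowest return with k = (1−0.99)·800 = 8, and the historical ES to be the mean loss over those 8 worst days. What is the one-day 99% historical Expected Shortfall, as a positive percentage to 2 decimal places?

The 8 worst returns sum to -42.03%.
ES = −(-42.03%) / 8 = 5.25375% ≈ 5.25%.

5.25%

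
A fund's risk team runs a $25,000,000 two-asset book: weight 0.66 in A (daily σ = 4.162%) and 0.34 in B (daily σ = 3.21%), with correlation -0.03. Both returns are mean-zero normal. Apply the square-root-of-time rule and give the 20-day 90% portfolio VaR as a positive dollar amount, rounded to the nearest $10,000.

$4,190,000

σ_p = √(0.66²·4.162² + 0.34²·3.21² + 2·-0.03·0.66·0.34·4.162·3.21) = 2.925%.
σ_{20d} = 2.925% × √20 = 13.081%.
z(90%) = 1.282.
VaR = 1.282 × 13.081% = 16.770%; on $25,000,000 that is $4,192,500.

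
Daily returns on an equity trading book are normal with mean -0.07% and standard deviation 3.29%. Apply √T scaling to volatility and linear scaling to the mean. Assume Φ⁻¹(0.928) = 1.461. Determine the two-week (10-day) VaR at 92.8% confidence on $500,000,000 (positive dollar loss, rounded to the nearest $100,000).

σ_{10d} = 3.29% × √10 = 10.404%; μ_{10d} = 10 × -0.07% = -0.700%.
VaR = −(-0.700%) + 1.461 × 10.404% = 15.900%.
On $500,000,000: 0.15900 × $500,000,000 = $79,500,000.

$79,500,000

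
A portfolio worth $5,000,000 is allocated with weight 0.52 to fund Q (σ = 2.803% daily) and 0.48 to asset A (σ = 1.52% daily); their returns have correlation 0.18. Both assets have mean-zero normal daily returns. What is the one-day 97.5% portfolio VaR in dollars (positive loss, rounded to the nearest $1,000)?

σ_p² = 0.52²·2.803² + 0.48²·1.52² + 2·0.18·0.52·0.48·2.803·1.52 = 3.0396 (%²).
σ_p = √3.0396 = 1.743%.
At 97.5%, z = 1.960.
VaR = 1.960 × 1.743% = 3.416%; on $5,000,000 that is $170,800.

$171,000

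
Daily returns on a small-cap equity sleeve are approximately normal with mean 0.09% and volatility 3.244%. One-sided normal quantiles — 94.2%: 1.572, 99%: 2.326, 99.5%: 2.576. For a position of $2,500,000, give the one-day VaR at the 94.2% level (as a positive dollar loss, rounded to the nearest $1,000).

VaR = −μ + z·σ = −(0.09%) + 1.572 × 3.244% = 5.010%.
On $2,500,000: 0.05010 × $2,500,000 = $125,250.

$125,000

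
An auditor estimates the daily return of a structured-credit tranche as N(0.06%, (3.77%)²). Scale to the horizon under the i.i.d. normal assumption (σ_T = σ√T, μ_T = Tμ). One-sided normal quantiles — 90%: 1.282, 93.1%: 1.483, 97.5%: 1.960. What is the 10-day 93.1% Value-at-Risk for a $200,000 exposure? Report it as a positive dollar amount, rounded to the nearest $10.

$34,160

σ_{10d} = 3.77% × √10 = 11.922%; μ_{10d} = 10 × 0.06% = 0.600%.
VaR = −(0.600%) + 1.483 × 11.922% = 17.080%.
On $200,000: 0.17080 × $200,000 = $34,160.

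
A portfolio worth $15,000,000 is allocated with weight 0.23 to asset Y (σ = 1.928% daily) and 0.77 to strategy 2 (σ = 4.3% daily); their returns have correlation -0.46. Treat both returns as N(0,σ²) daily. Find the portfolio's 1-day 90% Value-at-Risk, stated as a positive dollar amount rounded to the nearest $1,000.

$602,000

σ_p² = 0.23²·1.928² + 0.77²·4.3² + 2·-0.46·0.23·0.77·1.928·4.3 = 9.8086 (%²).
σ_p = √9.8086 = 3.132%.
At 90%, z = 1.282.
VaR = 1.282 × 3.132% = 4.015%; on $15,000,000 that is $602,250.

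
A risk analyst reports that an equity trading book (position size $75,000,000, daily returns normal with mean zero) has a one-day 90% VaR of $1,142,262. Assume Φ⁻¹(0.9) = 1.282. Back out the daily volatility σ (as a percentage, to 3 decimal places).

1.188%

VaR as a fraction: $1,142,262 / $75,000,000 = 1.523%.
σ = VaR / z = 1.523% / 1.282 = 1.188%.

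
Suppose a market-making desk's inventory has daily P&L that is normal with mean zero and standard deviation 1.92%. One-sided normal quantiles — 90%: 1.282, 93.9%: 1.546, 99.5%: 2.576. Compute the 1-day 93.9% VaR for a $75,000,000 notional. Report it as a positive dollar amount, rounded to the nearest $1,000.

VaR = z·σ = 1.546 × 1.92% = 2.968%.
On $75,000,000: 0.02968 × $75,000,000 = $2,226,000.

$2,226,000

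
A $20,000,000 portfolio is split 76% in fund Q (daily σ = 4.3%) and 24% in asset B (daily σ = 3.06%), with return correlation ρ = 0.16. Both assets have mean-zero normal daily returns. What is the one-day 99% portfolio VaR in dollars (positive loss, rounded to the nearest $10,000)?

$1,610,000

σ_p² = 0.76²·4.3² + 0.24²·3.06² + 2·0.16·0.76·0.24·4.3·3.06 = 11.9872 (%²).
σ_p = √11.9872 = 3.462%.
At 99%, z = 2.326.
VaR = 2.326 × 3.462% = 8.053%; on $20,000,000 that is $1,610,600.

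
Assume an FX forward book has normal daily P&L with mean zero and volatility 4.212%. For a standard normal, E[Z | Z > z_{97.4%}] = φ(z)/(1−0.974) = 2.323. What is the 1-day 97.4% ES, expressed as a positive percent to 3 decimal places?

ES = 4.212% × 2.323 = 9.784%.

9.784%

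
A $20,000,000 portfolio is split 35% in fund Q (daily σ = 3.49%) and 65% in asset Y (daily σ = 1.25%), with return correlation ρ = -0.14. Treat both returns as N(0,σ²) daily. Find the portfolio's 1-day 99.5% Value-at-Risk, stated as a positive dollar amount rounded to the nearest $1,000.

σ_p² = 0.35²·3.49² + 0.65²·1.25² + 2·-0.14·0.35·0.65·3.49·1.25 = 1.8743 (%²).
σ_p = √1.8743 = 1.369%.
At 99.5%, z = 2.576.
VaR = 2.576 × 1.369% = 3.527%; on $20,000,000 that is $705,400.

$705,000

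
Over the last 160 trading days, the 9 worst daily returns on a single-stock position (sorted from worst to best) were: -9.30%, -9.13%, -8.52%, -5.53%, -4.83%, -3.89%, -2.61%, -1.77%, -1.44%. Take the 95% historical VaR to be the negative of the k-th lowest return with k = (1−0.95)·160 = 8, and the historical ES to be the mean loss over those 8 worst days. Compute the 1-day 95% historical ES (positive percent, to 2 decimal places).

5.70%

The 8 worst returns sum to -45.58%.
ES = −(-45.58%) / 8 = 5.6975% ≈ 5.70%.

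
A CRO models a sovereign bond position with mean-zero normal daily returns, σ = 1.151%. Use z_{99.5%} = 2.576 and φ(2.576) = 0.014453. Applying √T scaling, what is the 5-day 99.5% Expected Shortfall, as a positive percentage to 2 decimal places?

7.44%

σ_{5d} = 1.151% × √5 = 2.574%.
ES multiplier = φ(z)/(1−α) = 0.014453/0.005 = 2.891.
ES = 2.574% × 2.891 = 7.441%.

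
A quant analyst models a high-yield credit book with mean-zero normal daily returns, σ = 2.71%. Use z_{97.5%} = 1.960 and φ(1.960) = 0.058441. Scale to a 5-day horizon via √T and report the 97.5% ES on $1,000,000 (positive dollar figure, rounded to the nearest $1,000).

$142,000

σ_{5d} = 2.71% × √5 = 6.060%.
ES multiplier = φ(z)/(1−α) = 0.058441/0.025 = 2.338.
ES = 6.060% × 2.338 = 14.168%; on $1,000,000: $141,680.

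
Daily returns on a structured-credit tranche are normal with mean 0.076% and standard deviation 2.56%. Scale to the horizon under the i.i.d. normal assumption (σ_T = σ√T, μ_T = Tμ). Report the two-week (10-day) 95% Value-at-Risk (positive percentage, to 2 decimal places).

At 95%, z = 1.645.
σ_{10d} = 2.56% × √10 = 8.095%; μ_{10d} = 10 × 0.076% = 0.760%.
VaR = −(0.760%) + 1.645 × 8.095% = 12.556%.

12.56%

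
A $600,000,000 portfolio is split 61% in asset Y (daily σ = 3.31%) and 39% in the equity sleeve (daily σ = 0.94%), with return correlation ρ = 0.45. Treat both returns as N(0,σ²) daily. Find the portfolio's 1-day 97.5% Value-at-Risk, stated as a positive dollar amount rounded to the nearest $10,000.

σ_p² = 0.61²·3.31² + 0.39²·0.94² + 2·0.45·0.61·0.39·3.31·0.94 = 4.8773 (%²).
σ_p = √4.8773 = 2.208%.
At 97.5%, z = 1.960.
VaR = 1.960 × 2.208% = 4.328%; on $600,000,000 that is $25,968,000.

$25,970,000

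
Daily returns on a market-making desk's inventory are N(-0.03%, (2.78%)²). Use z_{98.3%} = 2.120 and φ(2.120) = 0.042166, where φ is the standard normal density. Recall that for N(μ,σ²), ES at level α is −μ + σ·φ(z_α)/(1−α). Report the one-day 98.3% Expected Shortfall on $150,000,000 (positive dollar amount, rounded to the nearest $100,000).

$10,400,000

Tail multiplier: φ(z)/(1−α) = 0.042166 / 0.017 = 2.480.
ES = −(-0.03%) + 2.78% × 2.480 = 6.924%.
On $150,000,000: 0.06924 × $150,000,000 = $10,386,000.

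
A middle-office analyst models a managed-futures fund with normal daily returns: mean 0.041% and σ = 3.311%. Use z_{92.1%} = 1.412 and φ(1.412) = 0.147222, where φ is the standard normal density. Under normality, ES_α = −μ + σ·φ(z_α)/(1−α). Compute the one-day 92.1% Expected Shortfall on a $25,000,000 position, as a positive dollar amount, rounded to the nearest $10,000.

$1,530,000

Tail multiplier: φ(z)/(1−α) = 0.147222 / 0.079 = 1.864.
ES = −(0.041%) + 3.311% × 1.864 = 6.131%.
On $25,000,000: 0.06131 × $25,000,000 = $1,532,750.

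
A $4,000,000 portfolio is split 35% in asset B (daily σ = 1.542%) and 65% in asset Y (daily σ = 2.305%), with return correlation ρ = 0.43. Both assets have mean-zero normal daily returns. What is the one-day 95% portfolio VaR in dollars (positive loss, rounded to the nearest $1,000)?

$118,000

σ_p² = 0.35²·1.542² + 0.65²·2.305² + 2·0.43·0.35·0.65·1.542·2.305 = 3.2314 (%²).
σ_p = √3.2314 = 1.798%.
At 95%, z = 1.645.
VaR = 1.645 × 1.798% = 2.958%; on $4,000,000 that is $118,320.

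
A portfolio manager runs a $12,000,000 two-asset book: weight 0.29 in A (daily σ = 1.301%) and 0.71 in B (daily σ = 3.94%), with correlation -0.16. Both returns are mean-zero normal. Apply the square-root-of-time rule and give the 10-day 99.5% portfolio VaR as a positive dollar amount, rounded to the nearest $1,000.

σ_p = √(0.29²·1.301² + 0.71²·3.94² + 2·-0.16·0.29·0.71·1.301·3.94) = 2.762%.
σ_{10d} = 2.762% × √10 = 8.734%.
z(99.5%) = 2.576.
VaR = 2.576 × 8.734% = 22.499%; on $12,000,000 that is $2,699,880.

$2,700,000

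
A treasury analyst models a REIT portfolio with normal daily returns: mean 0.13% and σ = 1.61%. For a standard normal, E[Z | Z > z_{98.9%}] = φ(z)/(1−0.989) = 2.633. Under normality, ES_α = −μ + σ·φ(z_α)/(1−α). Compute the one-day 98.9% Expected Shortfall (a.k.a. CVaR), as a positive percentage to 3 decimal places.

4.109%

ES = −(0.13%) + 1.61% × 2.633 = 4.109%.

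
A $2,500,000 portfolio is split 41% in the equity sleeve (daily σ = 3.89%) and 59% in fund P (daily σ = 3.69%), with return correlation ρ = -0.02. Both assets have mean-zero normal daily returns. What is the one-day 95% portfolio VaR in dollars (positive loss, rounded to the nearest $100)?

$109,900

σ_p² = 0.41²·3.89² + 0.59²·3.69² + 2·-0.02·0.41·0.59·3.89·3.69 = 7.1446 (%²).
σ_p = √7.1446 = 2.673%.
At 95%, z = 1.645.
VaR = 1.645 × 2.673% = 4.397%; on $2,500,000 that is $109,925.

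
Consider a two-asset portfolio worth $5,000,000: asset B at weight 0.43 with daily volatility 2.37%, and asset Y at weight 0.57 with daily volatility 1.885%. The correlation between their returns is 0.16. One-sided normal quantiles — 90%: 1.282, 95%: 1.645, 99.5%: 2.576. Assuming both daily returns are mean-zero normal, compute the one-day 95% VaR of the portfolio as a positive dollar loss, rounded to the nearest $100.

σ_p² = 0.43²·2.37² + 0.57²·1.885² + 2·0.16·0.43·0.57·2.37·1.885 = 2.5434 (%²).
σ_p = √2.5434 = 1.595%.
VaR = 1.645 × 1.595% = 2.624%; on $5,000,000 that is $131,200.

$131,200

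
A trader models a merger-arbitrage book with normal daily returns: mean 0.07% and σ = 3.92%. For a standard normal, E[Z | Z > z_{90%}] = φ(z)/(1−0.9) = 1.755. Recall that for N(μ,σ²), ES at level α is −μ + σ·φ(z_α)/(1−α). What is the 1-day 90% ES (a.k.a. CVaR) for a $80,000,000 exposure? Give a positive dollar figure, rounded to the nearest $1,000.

ES = −(0.07%) + 3.92% × 1.755 = 6.810%.
On $80,000,000: 0.06810 × $80,000,000 = $5,448,000.

$5,448,000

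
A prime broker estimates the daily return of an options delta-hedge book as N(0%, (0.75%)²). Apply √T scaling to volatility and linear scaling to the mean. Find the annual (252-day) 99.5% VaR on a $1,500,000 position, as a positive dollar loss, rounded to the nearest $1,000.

At 99.5%, z = 2.576.
σ_{252d} = 0.75% × √252 = 11.906%.
VaR = 2.576 × 11.906% = 30.670%.
On $1,500,000: 0.30670 × $1,500,000 = $460,050.

$460,000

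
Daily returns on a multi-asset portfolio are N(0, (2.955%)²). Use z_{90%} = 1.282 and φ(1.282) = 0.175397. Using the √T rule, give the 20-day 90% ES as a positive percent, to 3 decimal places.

23.179%

σ_{20d} = 2.955% × √20 = 13.215%.
ES multiplier = φ(z)/(1−α) = 0.175397/0.1 = 1.754.
ES = 13.215% × 1.754 = 23.179%.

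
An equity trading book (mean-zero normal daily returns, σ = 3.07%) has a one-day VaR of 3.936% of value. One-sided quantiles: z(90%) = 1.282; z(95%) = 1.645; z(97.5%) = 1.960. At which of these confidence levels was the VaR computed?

Implied z = VaR/σ = 3.936 / 3.07 = 1.282.
This matches z(90%) = 1.282.

90%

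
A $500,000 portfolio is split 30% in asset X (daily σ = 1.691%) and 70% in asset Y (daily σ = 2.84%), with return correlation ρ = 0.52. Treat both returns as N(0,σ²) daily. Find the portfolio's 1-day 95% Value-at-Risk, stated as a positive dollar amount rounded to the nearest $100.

$18,900

σ_p² = 0.3²·1.691² + 0.7²·2.84² + 2·0.52·0.3·0.7·1.691·2.84 = 5.2584 (%²).
σ_p = √5.2584 = 2.293%.
At 95%, z = 1.645.
VaR = 1.645 × 2.293% = 3.772%; on $500,000 that is $18,860.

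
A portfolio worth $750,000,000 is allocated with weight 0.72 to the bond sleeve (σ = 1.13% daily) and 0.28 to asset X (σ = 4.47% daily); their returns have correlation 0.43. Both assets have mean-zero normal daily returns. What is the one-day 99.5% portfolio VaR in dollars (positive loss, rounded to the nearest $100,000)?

σ_p² = 0.72²·1.13² + 0.28²·4.47² + 2·0.43·0.72·0.28·1.13·4.47 = 3.1042 (%²).
σ_p = √3.1042 = 1.762%.
At 99.5%, z = 2.576.
VaR = 2.576 × 1.762% = 4.539%; on $750,000,000 that is $34,042,500.

$34,000,000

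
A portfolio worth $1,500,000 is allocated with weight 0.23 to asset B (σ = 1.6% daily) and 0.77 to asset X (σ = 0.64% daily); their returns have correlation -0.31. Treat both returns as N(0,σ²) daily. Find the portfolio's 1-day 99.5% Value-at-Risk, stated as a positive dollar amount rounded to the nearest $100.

σ_p² = 0.23²·1.6² + 0.77²·0.64² + 2·-0.31·0.23·0.77·1.6·0.64 = 0.2658 (%²).
σ_p = √0.2658 = 0.516%.
At 99.5%, z = 2.576.
VaR = 2.576 × 0.516% = 1.329%; on $1,500,000 that is $19,935.

$19,900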